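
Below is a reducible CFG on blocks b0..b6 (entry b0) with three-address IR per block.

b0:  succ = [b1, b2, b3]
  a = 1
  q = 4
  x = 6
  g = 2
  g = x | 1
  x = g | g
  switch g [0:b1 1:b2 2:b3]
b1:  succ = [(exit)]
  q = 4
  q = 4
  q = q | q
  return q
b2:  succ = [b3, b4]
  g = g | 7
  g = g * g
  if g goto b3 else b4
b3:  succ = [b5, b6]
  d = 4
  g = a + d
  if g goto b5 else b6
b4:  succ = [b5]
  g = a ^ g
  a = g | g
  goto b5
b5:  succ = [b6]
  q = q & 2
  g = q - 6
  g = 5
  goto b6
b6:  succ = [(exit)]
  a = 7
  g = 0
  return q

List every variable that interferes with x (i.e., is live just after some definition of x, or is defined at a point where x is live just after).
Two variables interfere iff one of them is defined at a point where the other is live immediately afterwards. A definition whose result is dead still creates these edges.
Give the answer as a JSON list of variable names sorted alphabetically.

Block summaries:
  b0 def {a,g,q,x} use ∅
  b1 def {q} use ∅
  b2 def {g} use {g}
  b3 def {d,g} use {a}
  b4 def {a,g} use {a,g}
  b5 def {g,q} use {q}
  b6 def {a,g} use {q}

Liveness:
  live b0: ∅→{a,g,q}
  live b1: ∅→∅
  live b2: {a,g,q}→{a,g,q}
  live b3: {a,q}→{q}
  live b4: {a,g,q}→{q}
  live b5: {q}→{q}
  live b6: {q}→∅

Interference:
  a↔{d,g,q,x}
  d↔{a,q}
  g↔{a,q,x}
  q↔{a,d,g,x}
  x↔{a,g,q}

N(x) = ["a", "g", "q"]

Answer: ["a", "g", "q"]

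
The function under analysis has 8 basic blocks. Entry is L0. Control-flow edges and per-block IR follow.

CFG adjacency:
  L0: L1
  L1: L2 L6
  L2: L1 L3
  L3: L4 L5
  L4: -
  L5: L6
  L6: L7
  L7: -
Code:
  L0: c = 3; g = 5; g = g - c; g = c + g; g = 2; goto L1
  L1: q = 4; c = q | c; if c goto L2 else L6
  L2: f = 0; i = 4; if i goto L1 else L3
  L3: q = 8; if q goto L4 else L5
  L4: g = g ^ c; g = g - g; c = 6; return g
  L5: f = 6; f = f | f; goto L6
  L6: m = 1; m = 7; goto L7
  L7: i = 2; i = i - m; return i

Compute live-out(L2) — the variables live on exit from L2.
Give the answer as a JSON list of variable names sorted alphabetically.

Answer: ["c", "g"]

Derivation:
def/use:
  L0: {c,g} / ∅
  L1: {c,q} / {c}
  L2: {f,i} / ∅
  L3: {q} / ∅
  L4: {c,g} / {c,g}
  L5: {f} / ∅
  L6: {m} / ∅
  L7: {i} / {m}

Backward fixpoint:
  live L0: ∅→{c,g}
  live L1: {c,g}→{c,g}
  live L2: {c,g}→{c,g}
  live L3: {c,g}→{c,g}
  live L4: {c,g}→∅
  live L5: ∅→∅
  live L6: ∅→{m}
  live L7: {m}→∅

live-out(L2) = ["c", "g"]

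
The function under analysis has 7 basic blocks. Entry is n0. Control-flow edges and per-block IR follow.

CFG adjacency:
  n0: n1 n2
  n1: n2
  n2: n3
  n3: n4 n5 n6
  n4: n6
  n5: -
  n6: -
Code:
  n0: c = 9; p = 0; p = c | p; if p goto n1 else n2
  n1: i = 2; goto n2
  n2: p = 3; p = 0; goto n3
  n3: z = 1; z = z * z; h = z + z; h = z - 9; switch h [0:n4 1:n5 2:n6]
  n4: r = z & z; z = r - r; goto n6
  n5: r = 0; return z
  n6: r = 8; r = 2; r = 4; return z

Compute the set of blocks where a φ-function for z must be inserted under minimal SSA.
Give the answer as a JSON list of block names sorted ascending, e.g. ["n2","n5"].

idom tree: n1←n0 n2←n0 n3←n2 n4←n3 n5←n3 n6←n3
Dom∩ at merges:
  n2: preds {n0,n1}: {n0} ∩ {n0,n1} = {n0}; idom=n0
  n6: preds {n3,n4}: {n0,n2,n3} ∩ {n0,n2,n3,n4} = {n0,n2,n3}; idom=n3

DF derivation:
  join n2 pred n0: · stop@n0
  join n2 pred n1: n1 stop@n0
  join n6 pred n3: · stop@n3
  join n6 pred n4: n4 stop@n3
  n0 → ∅
  n1 → {n2}
  n2 → ∅
  n3 → ∅
  n4 → {n6}
  n5 → ∅
  n6 → ∅

φ for z: defs {n3,n4}
  DF⁺ = {n6}

Answer: ["n6"]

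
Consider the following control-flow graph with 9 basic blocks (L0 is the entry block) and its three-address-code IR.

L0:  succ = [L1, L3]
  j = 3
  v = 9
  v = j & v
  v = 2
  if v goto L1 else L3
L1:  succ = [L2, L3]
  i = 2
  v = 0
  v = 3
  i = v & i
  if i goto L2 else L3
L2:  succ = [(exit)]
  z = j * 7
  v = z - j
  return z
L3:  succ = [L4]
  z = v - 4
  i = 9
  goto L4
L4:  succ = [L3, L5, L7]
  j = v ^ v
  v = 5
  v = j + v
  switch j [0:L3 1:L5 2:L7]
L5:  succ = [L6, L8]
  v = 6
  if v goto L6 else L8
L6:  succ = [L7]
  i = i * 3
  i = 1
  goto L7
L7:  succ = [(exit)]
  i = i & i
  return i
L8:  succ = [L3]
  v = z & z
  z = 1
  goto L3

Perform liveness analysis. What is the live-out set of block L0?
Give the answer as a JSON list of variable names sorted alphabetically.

def/use:
  L0: {j,v} / ∅
  L1: {i,v} / ∅
  L2: {v,z} / {j}
  L3: {i,z} / {v}
  L4: {j,v} / {v}
  L5: {v} / ∅
  L6: {i} / {i}
  L7: {i} / {i}
  L8: {v,z} / {z}

Live sets:
  L0 li=∅ lo={j,v}
  L1 li={j} lo={j,v}
  L2 li={j} lo=∅
  L3 li={v} lo={i,v,z}
  L4 li={i,v,z} lo={i,v,z}
  L5 li={i,z} lo={i,z}
  L6 li={i} lo={i}
  L7 li={i} lo=∅
  L8 li={z} lo={v}

live-out(L0) = ["j", "v"]

Answer: ["j", "v"]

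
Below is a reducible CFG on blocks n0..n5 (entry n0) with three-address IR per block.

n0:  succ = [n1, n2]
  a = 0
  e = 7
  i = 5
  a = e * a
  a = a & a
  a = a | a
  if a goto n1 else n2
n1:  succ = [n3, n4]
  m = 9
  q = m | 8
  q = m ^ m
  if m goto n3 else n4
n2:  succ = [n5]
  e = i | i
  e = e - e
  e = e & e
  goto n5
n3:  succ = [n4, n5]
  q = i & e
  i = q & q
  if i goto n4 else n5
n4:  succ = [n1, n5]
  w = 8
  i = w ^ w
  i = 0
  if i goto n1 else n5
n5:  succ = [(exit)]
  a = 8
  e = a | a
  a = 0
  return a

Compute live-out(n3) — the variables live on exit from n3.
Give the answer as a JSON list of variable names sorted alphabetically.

Per-block:
  n0 def {a,e,i} use ∅
  n1 def {m,q} use ∅
  n2 def {e} use {i}
  n3 def {i,q} use {e,i}
  n4 def {i,w} use ∅
  n5 def {a,e} use ∅

Liveness:
  n0: in=∅ out={e,i}
  n1: in={e,i} out={e,i}
  n2: in={i} out=∅
  n3: in={e,i} out={e}
  n4: in={e} out={e,i}
  n5: in=∅ out=∅

live-out(n3) = ["e"]

Answer: ["e"]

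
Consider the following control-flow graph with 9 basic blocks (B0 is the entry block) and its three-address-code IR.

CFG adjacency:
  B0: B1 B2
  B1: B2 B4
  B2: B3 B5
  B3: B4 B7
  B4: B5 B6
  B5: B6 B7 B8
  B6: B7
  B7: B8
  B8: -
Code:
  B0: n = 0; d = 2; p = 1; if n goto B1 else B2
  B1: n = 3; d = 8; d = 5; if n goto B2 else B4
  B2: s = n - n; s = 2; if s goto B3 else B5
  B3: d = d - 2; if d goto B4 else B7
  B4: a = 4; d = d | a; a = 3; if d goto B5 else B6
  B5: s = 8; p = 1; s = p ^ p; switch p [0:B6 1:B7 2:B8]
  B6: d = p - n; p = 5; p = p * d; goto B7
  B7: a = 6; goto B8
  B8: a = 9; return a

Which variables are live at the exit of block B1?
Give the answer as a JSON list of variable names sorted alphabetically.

Answer: ["d", "n", "p"]

Working:
def/use:
  B0: def={d,n,p} ue=∅
  B1: def={d,n} ue=∅
  B2: def={s} ue={n}
  B3: def={d} ue={d}
  B4: def={a,d} ue={d}
  B5: def={p,s} ue=∅
  B6: def={d,p} ue={n,p}
  B7: def={a} ue=∅
  B8: def={a} ue=∅

Liveness:
  B0: in=∅ out={d,n,p}
  B1: in={p} out={d,n,p}
  B2: in={d,n,p} out={d,n,p}
  B3: in={d,n,p} out={d,n,p}
  B4: in={d,n,p} out={n,p}
  B5: in={n} out={n,p}
  B6: in={n,p} out=∅
  B7: in=∅ out=∅
  B8: in=∅ out=∅

live-out(B1) = ["d", "n", "p"]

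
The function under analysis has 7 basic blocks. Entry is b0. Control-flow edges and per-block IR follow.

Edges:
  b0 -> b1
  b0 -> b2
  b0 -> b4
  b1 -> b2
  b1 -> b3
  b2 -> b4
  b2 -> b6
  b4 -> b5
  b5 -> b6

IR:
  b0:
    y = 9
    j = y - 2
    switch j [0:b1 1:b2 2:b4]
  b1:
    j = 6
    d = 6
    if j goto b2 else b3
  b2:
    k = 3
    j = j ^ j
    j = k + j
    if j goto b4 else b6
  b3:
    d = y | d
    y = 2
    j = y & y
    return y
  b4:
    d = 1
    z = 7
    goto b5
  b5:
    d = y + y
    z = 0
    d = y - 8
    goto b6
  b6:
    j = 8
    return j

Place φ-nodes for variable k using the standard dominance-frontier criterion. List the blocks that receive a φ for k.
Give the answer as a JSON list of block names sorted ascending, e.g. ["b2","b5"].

Answer: ["b4", "b6"]

Working:
idom tree: b1←b0 b2←b0 b3←b1 b4←b0 b5←b4 b6←b0
Dom at joins:
  b2: preds {b0,b1}: {b0} ∩ {b0,b1} = {b0}; idom=b0
  b4: preds {b0,b2}: {b0} ∩ {b0,b2} = {b0}; idom=b0
  b6: preds {b2,b5}: {b0,b2} ∩ {b0,b4,b5} = {b0}; idom=b0

DF derivation:
  join b2 pred b0: · stop@b0
  join b2 pred b1: b1 stop@b0
  join b4 pred b0: · stop@b0
  join b4 pred b2: b2 stop@b0
  join b6 pred b2: b2 stop@b0
  join b6 pred b5: b5→b4 stop@b0
  DF(b0)=∅
  DF(b1)={b2}
  DF(b2)={b4,b6}
  DF(b3)=∅
  DF(b4)={b6}
  DF(b5)={b6}
  DF(b6)=∅

φ for k: defs {b2}
  DF⁺ = {b4,b6}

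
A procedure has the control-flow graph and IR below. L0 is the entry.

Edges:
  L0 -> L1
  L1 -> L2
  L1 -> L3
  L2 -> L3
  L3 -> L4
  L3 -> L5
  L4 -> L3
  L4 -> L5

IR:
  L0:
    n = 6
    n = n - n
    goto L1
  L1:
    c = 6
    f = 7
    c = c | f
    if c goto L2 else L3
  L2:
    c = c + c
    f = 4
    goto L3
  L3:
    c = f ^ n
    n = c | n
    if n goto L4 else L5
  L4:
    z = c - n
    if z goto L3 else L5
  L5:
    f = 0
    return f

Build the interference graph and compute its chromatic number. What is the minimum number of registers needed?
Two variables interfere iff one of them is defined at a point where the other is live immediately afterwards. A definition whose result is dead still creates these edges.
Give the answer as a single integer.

Answer: 3

Derivation:
def/use:
  L0 def {n} use ∅
  L1 def {c,f} use ∅
  L2 def {c,f} use {c}
  L3 def {c,n} use {f,n}
  L4 def {z} use {c,n}
  L5 def {f} use ∅

Backward fixpoint:
  live L0: ∅→{n}
  live L1: {n}→{c,f,n}
  live L2: {c,n}→{f,n}
  live L3: {f,n}→{c,f,n}
  live L4: {c,f,n}→{f,n}
  live L5: ∅→∅

Conflict graph:
  c: {f,n}
  f: {c,n,z}
  n: {c,f,z}
  z: {f,n}

Registers:
  clique {c,f,n} ⇒ need ≥ 3
  3-colouring: R0={f}  R1={n}  R2={c,z}
  χ = 3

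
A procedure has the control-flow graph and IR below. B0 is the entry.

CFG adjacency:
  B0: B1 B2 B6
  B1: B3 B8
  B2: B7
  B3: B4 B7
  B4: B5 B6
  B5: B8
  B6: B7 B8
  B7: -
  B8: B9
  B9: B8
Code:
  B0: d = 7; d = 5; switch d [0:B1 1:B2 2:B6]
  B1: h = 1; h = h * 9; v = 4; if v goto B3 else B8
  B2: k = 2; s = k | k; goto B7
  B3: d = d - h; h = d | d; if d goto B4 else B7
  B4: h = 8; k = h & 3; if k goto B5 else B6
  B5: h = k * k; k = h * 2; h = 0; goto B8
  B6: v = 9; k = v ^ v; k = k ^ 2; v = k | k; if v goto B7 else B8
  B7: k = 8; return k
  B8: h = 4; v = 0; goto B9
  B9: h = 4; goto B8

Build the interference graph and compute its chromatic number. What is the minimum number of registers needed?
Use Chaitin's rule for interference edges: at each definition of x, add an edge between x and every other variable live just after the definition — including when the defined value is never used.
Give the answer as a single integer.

Per-block:
  B0 def {d} use ∅
  B1 def {h,v} use ∅
  B2 def {k,s} use ∅
  B3 def {d,h} use {d,h}
  B4 def {h,k} use ∅
  B5 def {h,k} use {k}
  B6 def {k,v} use ∅
  B7 def {k} use ∅
  B8 def {h,v} use ∅
  B9 def {h} use ∅

Live sets:
  B0: in=∅ out={d}
  B1: in={d} out={d,h}
  B2: in=∅ out=∅
  B3: in={d,h} out=∅
  B4: in=∅ out={k}
  B5: in={k} out=∅
  B6: in=∅ out=∅
  B7: in=∅ out=∅
  B8: in=∅ out=∅
  B9: in=∅ out=∅

Conflict graph:
  d↔{h,v}
  h↔{d,v}
  k↔∅
  s↔∅
  v↔{d,h}

Chromatic number:
  clique {d,h,v} ⇒ need ≥ 3
  3-colouring: R0={d,k,s}  R1={h}  R2={v}
  χ = 3

Answer: 3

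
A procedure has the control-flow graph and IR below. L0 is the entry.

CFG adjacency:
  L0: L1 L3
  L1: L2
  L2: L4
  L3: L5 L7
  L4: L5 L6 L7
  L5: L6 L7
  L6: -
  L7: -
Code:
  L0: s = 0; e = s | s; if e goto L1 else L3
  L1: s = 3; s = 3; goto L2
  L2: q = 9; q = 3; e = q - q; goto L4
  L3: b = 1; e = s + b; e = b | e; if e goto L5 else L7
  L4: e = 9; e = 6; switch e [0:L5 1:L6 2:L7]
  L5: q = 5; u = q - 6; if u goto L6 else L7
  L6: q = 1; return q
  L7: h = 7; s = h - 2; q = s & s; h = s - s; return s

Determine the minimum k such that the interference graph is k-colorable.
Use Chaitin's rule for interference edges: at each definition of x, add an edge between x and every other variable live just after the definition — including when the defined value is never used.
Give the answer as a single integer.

Block summaries:
  L0: {e,s} / ∅
  L1: {s} / ∅
  L2: {e,q} / ∅
  L3: {b,e} / {s}
  L4: {e} / ∅
  L5: {q,u} / ∅
  L6: {q} / ∅
  L7: {h,q,s} / ∅

Live sets:
  live L0: ∅→{s}
  live L1: ∅→∅
  live L2: ∅→∅
  live L3: {s}→∅
  live L4: ∅→∅
  live L5: ∅→∅
  live L6: ∅→∅
  live L7: ∅→∅

Conflict graph:
  b — {e,s}
  e — {b,s}
  h — {s}
  q — {s}
  s — {b,e,h,q}
  u — ∅

Registers:
  clique {b,e,s} ⇒ need ≥ 3
  3-colouring: c0={s,u}  c1={b,h,q}  c2={e}
  χ = 3

Answer: 3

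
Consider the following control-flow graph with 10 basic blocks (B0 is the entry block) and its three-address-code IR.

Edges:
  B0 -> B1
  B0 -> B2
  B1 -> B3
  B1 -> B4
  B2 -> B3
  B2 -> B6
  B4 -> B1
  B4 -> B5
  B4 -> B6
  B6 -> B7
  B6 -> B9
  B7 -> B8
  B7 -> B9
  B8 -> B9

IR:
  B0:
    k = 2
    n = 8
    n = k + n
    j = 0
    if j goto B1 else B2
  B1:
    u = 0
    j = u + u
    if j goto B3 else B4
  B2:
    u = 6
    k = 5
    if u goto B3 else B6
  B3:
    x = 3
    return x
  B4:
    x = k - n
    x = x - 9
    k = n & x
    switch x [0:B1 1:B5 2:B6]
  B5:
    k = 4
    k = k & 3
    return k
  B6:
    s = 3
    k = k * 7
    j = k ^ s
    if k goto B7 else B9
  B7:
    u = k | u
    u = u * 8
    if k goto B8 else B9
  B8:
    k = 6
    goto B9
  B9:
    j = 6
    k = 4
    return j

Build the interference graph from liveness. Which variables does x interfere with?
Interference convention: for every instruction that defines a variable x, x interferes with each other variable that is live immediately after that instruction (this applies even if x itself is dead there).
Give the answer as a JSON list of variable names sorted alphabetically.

Per-block:
  B0: def={j,k,n} ue=∅
  B1: def={j,u} ue=∅
  B2: def={k,u} ue=∅
  B3: def={x} ue=∅
  B4: def={k,x} ue={k,n}
  B5: def={k} ue=∅
  B6: def={j,k,s} ue={k}
  B7: def={u} ue={k,u}
  B8: def={k} ue=∅
  B9: def={j,k} ue=∅

Backward fixpoint:
  B0: in=∅ out={k,n}
  B1: in={k,n} out={k,n,u}
  B2: in=∅ out={k,u}
  B3: in=∅ out=∅
  B4: in={k,n,u} out={k,n,u}
  B5: in=∅ out=∅
  B6: in={k,u} out={k,u}
  B7: in={k,u} out=∅
  B8: in=∅ out=∅
  B9: in=∅ out=∅

Interference:
  j↔{k,n,u}
  k↔{j,n,s,u,x}
  n↔{j,k,u,x}
  s↔{k,u}
  u↔{j,k,n,s,x}
  x↔{k,n,u}

N(x) = ["k", "n", "u"]

Answer: ["k", "n", "u"]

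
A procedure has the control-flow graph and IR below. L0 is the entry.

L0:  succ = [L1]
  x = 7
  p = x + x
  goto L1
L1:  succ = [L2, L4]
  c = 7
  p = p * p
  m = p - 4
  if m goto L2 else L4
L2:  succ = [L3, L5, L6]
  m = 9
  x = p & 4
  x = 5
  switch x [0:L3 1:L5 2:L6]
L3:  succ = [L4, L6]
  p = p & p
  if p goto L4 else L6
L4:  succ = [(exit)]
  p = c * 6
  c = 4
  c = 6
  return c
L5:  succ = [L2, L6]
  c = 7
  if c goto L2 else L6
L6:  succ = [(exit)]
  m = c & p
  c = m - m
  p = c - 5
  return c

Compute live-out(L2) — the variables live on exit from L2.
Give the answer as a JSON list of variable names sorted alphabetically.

Answer: ["c", "p"]

Working:
def/use:
  L0 def {p,x} use ∅
  L1 def {c,m,p} use {p}
  L2 def {m,x} use {p}
  L3 def {p} use {p}
  L4 def {c,p} use {c}
  L5 def {c} use ∅
  L6 def {c,m,p} use {c,p}

Backward fixpoint:
  L0: in=∅ out={p}
  L1: in={p} out={c,p}
  L2: in={c,p} out={c,p}
  L3: in={c,p} out={c,p}
  L4: in={c} out=∅
  L5: in={p} out={c,p}
  L6: in={c,p} out=∅

live-out(L2) = ["c", "p"]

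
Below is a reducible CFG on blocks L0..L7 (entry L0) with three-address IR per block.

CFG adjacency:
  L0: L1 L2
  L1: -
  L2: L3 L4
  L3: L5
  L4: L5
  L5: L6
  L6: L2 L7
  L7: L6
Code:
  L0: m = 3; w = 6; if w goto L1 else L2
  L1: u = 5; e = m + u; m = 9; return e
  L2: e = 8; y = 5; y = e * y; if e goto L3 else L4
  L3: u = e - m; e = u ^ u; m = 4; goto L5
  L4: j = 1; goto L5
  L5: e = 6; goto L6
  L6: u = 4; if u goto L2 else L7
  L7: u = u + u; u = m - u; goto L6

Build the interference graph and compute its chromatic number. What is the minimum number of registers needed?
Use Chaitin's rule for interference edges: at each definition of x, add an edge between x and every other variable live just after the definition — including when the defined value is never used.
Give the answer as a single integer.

Answer: 3

Working:
def/use:
  L0: def={m,w} ue=∅
  L1: def={e,m,u} ue={m}
  L2: def={e,y} ue=∅
  L3: def={e,m,u} ue={e,m}
  L4: def={j} ue=∅
  L5: def={e} ue=∅
  L6: def={u} ue=∅
  L7: def={u} ue={m,u}

Live sets:
  live L0: ∅→{m}
  live L1: {m}→∅
  live L2: {m}→{e,m}
  live L3: {e,m}→{m}
  live L4: {m}→{m}
  live L5: {m}→{m}
  live L6: {m}→{m,u}
  live L7: {m,u}→{m}

Interfere edges:
  e — {m,y}
  j — {m}
  m — {e,j,u,w,y}
  u — {m}
  w — {m}
  y — {e,m}

Registers:
  clique {e,m,y} ⇒ need ≥ 3
  3-colouring: r0={m}  r1={e,j,u,w}  r2={y}
  χ = 3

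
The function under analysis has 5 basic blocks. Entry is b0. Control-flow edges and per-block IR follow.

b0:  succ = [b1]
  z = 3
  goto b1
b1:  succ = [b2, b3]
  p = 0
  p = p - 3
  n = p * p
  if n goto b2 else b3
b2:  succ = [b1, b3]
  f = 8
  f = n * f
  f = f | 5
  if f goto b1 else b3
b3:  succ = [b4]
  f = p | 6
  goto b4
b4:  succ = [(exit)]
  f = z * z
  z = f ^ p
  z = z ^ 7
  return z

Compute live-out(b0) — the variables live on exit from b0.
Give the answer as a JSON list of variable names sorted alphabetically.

def/use:
  b0: {z} / ∅
  b1: {n,p} / ∅
  b2: {f} / {n}
  b3: {f} / {p}
  b4: {f,z} / {p,z}

Live sets:
  live b0: ∅→{z}
  live b1: {z}→{n,p,z}
  live b2: {n,p,z}→{p,z}
  live b3: {p,z}→{p,z}
  live b4: {p,z}→∅

live-out(b0) = ["z"]

Answer: ["z"]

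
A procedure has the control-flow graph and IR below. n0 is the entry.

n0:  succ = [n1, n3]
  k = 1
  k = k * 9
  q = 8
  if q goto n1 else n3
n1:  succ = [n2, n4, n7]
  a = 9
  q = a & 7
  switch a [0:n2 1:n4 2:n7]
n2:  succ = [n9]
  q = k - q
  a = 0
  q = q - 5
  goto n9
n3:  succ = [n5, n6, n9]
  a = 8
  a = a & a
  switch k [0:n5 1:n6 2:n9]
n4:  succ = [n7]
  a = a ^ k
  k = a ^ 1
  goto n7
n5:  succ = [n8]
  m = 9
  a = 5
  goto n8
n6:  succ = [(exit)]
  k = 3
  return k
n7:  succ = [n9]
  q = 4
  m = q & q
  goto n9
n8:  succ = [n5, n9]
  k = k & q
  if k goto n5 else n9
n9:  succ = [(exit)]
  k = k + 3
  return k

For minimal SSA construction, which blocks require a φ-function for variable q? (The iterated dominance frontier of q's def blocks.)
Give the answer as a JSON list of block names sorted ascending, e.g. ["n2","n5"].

Answer: ["n9"]

Working:
idom tree: n1←n0 n2←n1 n3←n0 n4←n1 n5←n3 n6←n3 n7←n1 n8←n5 n9←n0
Dom∩ at merges:
  n5: preds {n3,n8}: {n0,n3} ∩ {n0,n3,n5,n8} = {n0,n3}; idom=n3
  n7: preds {n1,n4}: {n0,n1} ∩ {n0,n1,n4} = {n0,n1}; idom=n1
  n9: preds {n2,n3,n7,n8}: {n0,n1,n2} ∩ {n0,n3} ∩ {n0,n1,n7} ∩ {n0,n3,n5,n8} = {n0}; idom=n0

Frontier:
  n5←n3: walk · to n3
  n5←n8: walk n8→n5 to n3
  n7←n1: walk · to n1
  n7←n4: walk n4 to n1
  n9←n2: walk n2→n1 to n0
  n9←n3: walk n3 to n0
  n9←n7: walk n7→n1 to n0
  n9←n8: walk n8→n5→n3 to n0
  n0: DF=∅
  n1: DF={n9}
  n2: DF={n9}
  n3: DF={n9}
  n4: DF={n7}
  n5: DF={n5,n9}
  n6: DF=∅
  n7: DF={n9}
  n8: DF={n5,n9}
  n9: DF=∅

φ for q: defs {n0,n1,n2,n7}
  DF⁺ = {n9}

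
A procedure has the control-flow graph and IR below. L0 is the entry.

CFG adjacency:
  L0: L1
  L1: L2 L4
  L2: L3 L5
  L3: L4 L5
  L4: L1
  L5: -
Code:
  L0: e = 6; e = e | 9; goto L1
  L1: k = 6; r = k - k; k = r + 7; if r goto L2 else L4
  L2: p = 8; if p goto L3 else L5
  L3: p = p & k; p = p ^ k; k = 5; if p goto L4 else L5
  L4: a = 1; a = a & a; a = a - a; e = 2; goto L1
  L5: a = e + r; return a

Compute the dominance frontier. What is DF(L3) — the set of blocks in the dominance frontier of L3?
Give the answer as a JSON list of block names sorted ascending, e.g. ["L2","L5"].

idom tree: L1←L0 L2←L1 L3←L2 L4←L1 L5←L2
Dom at joins:
  L1: preds {L0,L4}: {L0} ∩ {L0,L1,L4} = {L0}; idom=L0
  L4: preds {L1,L3}: {L0,L1} ∩ {L0,L1,L2,L3} = {L0,L1}; idom=L1
  L5: preds {L2,L3}: {L0,L1,L2} ∩ {L0,L1,L2,L3} = {L0,L1,L2}; idom=L2

DF derivation:
  join L1 pred L0: · stop@L0
  join L1 pred L4: L4→L1 stop@L0
  join L4 pred L1: · stop@L1
  join L4 pred L3: L3→L2 stop@L1
  join L5 pred L2: · stop@L2
  join L5 pred L3: L3 stop@L2
  L0 → ∅
  L1 → {L1}
  L2 → {L4}
  L3 → {L4,L5}
  L4 → {L1}
  L5 → ∅

DF(L3) = ["L4", "L5"]

Answer: ["L4", "L5"]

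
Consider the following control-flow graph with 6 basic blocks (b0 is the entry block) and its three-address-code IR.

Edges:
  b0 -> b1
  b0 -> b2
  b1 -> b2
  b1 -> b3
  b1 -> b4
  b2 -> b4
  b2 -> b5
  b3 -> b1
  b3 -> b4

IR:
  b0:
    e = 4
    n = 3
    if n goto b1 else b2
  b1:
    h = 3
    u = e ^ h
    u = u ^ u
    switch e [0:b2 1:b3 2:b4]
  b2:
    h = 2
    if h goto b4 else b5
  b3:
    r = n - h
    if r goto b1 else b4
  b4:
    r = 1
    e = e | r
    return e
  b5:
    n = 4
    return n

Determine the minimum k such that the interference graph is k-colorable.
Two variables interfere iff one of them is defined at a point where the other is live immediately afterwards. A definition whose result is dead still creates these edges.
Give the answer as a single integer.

Block summaries:
  b0 def {e,n} use ∅
  b1 def {h,u} use {e}
  b2 def {h} use ∅
  b3 def {r} use {h,n}
  b4 def {e,r} use {e}
  b5 def {n} use ∅

Liveness:
  live b0: ∅→{e,n}
  live b1: {e,n}→{e,h,n}
  live b2: {e}→{e}
  live b3: {e,h,n}→{e,n}
  live b4: {e}→∅
  live b5: ∅→∅

Interfere edges:
  e: {h,n,r,u}
  h: {e,n,u}
  n: {e,h,r,u}
  r: {e,n}
  u: {e,h,n}

Colouring:
  lower bound: {e,h,n,u} mutually conflict ⇒ χ ≥ 4
  4-colouring: R0={e}  R1={n}  R2={h,r}  R3={u}
  χ = 4

Answer: 4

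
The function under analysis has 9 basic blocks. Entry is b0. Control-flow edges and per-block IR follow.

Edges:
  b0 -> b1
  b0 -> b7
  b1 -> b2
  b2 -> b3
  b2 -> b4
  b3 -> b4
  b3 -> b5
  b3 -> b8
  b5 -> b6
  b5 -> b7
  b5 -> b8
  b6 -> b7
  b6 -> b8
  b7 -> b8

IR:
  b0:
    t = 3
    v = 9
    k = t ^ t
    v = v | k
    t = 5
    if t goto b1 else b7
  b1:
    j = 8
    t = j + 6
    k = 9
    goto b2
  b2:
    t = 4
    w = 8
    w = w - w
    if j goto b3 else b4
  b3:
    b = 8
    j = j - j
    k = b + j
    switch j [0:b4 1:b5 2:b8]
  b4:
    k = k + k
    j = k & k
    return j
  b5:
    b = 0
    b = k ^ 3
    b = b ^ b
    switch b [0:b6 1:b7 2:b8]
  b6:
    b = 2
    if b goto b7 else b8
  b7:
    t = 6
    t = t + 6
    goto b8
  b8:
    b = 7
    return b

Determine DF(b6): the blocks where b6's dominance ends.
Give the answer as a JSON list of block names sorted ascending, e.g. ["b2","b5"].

idom tree: b1←b0 b2←b1 b3←b2 b4←b2 b5←b3 b6←b5 b7←b0 b8←b0
Dom∩ at merges:
  b4: preds {b2,b3}: {b0,b1,b2} ∩ {b0,b1,b2,b3} = {b0,b1,b2}; idom=b2
  b7: preds {b0,b5,b6}: {b0} ∩ {b0,b1,b2,b3,b5} ∩ {b0,b1,b2,b3,b5,b6} = {b0}; idom=b0
  b8: preds {b3,b5,b6,b7}: {b0,b1,b2,b3} ∩ {b0,b1,b2,b3,b5} ∩ {b0,b1,b2,b3,b5,b6} ∩ {b0,b7} = {b0}; idom=b0

DF walk-up:
  join b4 pred b2: · stop@b2
  join b4 pred b3: b3 stop@b2
  join b7 pred b0: · stop@b0
  join b7 pred b5: b5→b3→b2→b1 stop@b0
  join b7 pred b6: b6→b5→b3→b2→b1 stop@b0
  join b8 pred b3: b3→b2→b1 stop@b0
  join b8 pred b5: b5→b3→b2→b1 stop@b0
  join b8 pred b6: b6→b5→b3→b2→b1 stop@b0
  join b8 pred b7: b7 stop@b0
  DF(b0)=∅
  DF(b1)={b7,b8}
  DF(b2)={b7,b8}
  DF(b3)={b4,b7,b8}
  DF(b4)=∅
  DF(b5)={b7,b8}
  DF(b6)={b7,b8}
  DF(b7)={b8}
  DF(b8)=∅

DF(b6) = ["b7", "b8"]

Answer: ["b7", "b8"]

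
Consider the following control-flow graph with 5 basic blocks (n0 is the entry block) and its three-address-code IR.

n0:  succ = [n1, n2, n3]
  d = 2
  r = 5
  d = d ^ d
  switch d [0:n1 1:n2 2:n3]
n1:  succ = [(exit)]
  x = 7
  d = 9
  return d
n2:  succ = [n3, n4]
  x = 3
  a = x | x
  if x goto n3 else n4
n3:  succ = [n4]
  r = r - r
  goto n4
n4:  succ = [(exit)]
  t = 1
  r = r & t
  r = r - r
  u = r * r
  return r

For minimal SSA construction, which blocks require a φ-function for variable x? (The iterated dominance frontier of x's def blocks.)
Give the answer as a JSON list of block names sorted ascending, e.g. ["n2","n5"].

Answer: ["n3", "n4"]

Derivation:
idom tree: n1←n0 n2←n0 n3←n0 n4←n0
Dom∩ at merges:
  n3: preds {n0,n2}: {n0} ∩ {n0,n2} = {n0}; idom=n0
  n4: preds {n2,n3}: {n0,n2} ∩ {n0,n3} = {n0}; idom=n0

DF derivation:
  n3←n0: walk · to n0
  n3←n2: walk n2 to n0
  n4←n2: walk n2 to n0
  n4←n3: walk n3 to n0
  DF(n0)=∅
  DF(n1)=∅
  DF(n2)={n3,n4}
  DF(n3)={n4}
  DF(n4)=∅

φ for x: defs {n1,n2}
  DF⁺ = {n3,n4}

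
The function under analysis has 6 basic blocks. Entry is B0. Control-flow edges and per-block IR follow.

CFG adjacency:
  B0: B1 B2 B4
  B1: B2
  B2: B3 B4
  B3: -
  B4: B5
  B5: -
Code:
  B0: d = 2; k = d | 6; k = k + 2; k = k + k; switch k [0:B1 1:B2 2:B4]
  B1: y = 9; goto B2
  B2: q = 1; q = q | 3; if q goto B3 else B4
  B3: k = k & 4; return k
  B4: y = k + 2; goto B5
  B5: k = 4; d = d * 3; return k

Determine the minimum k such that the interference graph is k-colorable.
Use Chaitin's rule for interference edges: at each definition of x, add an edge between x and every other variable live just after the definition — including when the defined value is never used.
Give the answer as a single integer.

Answer: 3

Working:
Block summaries:
  B0: {d,k} / ∅
  B1: {y} / ∅
  B2: {q} / ∅
  B3: {k} / {k}
  B4: {y} / {k}
  B5: {d,k} / {d}

Live sets:
  B0 li=∅ lo={d,k}
  B1 li={d,k} lo={d,k}
  B2 li={d,k} lo={d,k}
  B3 li={k} lo=∅
  B4 li={d,k} lo={d}
  B5 li={d} lo=∅

Conflict graph:
  d: {k,q,y}
  k: {d,q,y}
  q: {d,k}
  y: {d,k}

Colouring:
  clique {d,k,q} ⇒ need ≥ 3
  3-colouring: R0={d}  R1={k}  R2={q,y}
  χ = 3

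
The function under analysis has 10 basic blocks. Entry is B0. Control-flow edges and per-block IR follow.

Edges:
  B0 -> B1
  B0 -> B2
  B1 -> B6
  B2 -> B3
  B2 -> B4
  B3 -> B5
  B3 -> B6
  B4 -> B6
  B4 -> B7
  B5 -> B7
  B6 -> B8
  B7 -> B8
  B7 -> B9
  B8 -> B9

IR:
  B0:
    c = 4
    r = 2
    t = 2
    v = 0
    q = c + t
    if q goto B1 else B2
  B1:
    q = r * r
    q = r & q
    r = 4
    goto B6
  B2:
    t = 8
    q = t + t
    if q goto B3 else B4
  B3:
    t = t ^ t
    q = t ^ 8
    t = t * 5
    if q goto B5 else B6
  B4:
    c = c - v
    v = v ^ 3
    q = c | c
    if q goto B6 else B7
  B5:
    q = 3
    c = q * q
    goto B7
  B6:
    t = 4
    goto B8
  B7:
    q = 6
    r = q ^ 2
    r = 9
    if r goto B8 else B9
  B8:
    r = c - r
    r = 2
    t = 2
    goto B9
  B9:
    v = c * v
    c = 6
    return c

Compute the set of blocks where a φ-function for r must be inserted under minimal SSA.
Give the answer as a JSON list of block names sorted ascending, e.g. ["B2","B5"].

idom tree: B1←B0 B2←B0 B3←B2 B4←B2 B5←B3 B6←B0 B7←B2 B8←B0 B9←B0
Dom∩ at merges:
  B6: preds {B1,B3,B4}: {B0,B1} ∩ {B0,B2,B3} ∩ {B0,B2,B4} = {B0}; idom=B0
  B7: preds {B4,B5}: {B0,B2,B4} ∩ {B0,B2,B3,B5} = {B0,B2}; idom=B2
  B8: preds {B6,B7}: {B0,B6} ∩ {B0,B2,B7} = {B0}; idom=B0
  B9: preds {B7,B8}: {B0,B2,B7} ∩ {B0,B8} = {B0}; idom=B0

DF derivation:
  join B6 pred B1: B1 stop@B0
  join B6 pred B3: B3→B2 stop@B0
  join B6 pred B4: B4→B2 stop@B0
  join B7 pred B4: B4 stop@B2
  join B7 pred B5: B5→B3 stop@B2
  join B8 pred B6: B6 stop@B0
  join B8 pred B7: B7→B2 stop@B0
  join B9 pred B7: B7→B2 stop@B0
  join B9 pred B8: B8 stop@B0
  DF(B0)=∅
  DF(B1)={B6}
  DF(B2)={B6,B8,B9}
  DF(B3)={B6,B7}
  DF(B4)={B6,B7}
  DF(B5)={B7}
  DF(B6)={B8}
  DF(B7)={B8,B9}
  DF(B8)={B9}
  DF(B9)=∅

φ for r: defs {B0,B1,B7,B8}
  DF⁺ = {B6,B8,B9}

Answer: ["B6", "B8", "B9"]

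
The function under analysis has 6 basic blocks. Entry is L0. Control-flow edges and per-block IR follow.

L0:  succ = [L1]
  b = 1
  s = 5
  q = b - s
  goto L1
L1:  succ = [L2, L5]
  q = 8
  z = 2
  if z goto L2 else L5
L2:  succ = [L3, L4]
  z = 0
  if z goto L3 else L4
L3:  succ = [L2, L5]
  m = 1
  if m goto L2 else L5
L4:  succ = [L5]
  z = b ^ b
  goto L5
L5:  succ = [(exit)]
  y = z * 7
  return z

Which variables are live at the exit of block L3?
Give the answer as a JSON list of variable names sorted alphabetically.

Block summaries:
  L0: def={b,q,s} ue=∅
  L1: def={q,z} ue=∅
  L2: def={z} ue=∅
  L3: def={m} ue=∅
  L4: def={z} ue={b}
  L5: def={y} ue={z}

Liveness:
  L0 li=∅ lo={b}
  L1 li={b} lo={b,z}
  L2 li={b} lo={b,z}
  L3 li={b,z} lo={b,z}
  L4 li={b} lo={z}
  L5 li={z} lo=∅

live-out(L3) = ["b", "z"]

Answer: ["b", "z"]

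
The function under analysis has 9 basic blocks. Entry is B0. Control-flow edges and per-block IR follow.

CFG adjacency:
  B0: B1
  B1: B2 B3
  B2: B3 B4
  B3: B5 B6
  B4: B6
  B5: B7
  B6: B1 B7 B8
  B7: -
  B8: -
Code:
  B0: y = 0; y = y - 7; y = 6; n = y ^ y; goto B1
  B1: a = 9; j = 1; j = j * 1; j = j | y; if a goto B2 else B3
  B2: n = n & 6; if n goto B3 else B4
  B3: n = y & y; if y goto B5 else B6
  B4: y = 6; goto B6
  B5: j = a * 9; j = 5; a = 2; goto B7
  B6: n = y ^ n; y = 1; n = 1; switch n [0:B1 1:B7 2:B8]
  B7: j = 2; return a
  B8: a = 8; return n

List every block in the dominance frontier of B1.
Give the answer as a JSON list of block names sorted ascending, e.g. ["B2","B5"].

Answer: ["B1"]

Derivation:
idom tree: B1←B0 B2←B1 B3←B1 B4←B2 B5←B3 B6←B1 B7←B1 B8←B6
Dom at joins:
  B1: preds {B0,B6}: {B0} ∩ {B0,B1,B6} = {B0}; idom=B0
  B3: preds {B1,B2}: {B0,B1} ∩ {B0,B1,B2} = {B0,B1}; idom=B1
  B6: preds {B3,B4}: {B0,B1,B3} ∩ {B0,B1,B2,B4} = {B0,B1}; idom=B1
  B7: preds {B5,B6}: {B0,B1,B3,B5} ∩ {B0,B1,B6} = {B0,B1}; idom=B1

Frontier:
  B1←B0: walk · to B0
  B1←B6: walk B6→B1 to B0
  B3←B1: walk · to B1
  B3←B2: walk B2 to B1
  B6←B3: walk B3 to B1
  B6←B4: walk B4→B2 to B1
  B7←B5: walk B5→B3 to B1
  B7←B6: walk B6 to B1
  B0: DF=∅
  B1: DF={B1}
  B2: DF={B3,B6}
  B3: DF={B6,B7}
  B4: DF={B6}
  B5: DF={B7}
  B6: DF={B1,B7}
  B7: DF=∅
  B8: DF=∅

DF(B1) = ["B1"]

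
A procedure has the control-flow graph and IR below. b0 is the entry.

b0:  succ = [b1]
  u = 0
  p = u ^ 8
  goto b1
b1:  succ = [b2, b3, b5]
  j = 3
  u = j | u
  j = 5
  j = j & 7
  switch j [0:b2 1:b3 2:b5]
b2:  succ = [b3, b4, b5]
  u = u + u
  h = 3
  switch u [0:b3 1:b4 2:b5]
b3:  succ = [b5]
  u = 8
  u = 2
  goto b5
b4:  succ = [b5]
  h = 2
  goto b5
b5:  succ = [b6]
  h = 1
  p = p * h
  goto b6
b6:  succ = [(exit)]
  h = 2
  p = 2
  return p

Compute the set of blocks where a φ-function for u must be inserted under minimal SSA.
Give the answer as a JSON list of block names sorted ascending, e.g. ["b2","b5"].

idom tree: b1←b0 b2←b1 b3←b1 b4←b2 b5←b1 b6←b5
Dom at joins:
  b3: preds {b1,b2}: {b0,b1} ∩ {b0,b1,b2} = {b0,b1}; idom=b1
  b5: preds {b1,b2,b3,b4}: {b0,b1} ∩ {b0,b1,b2} ∩ {b0,b1,b3} ∩ {b0,b1,b2,b4} = {b0,b1}; idom=b1

DF walk-up:
  b3←b1: walk · to b1
  b3←b2: walk b2 to b1
  b5←b1: walk · to b1
  b5←b2: walk b2 to b1
  b5←b3: walk b3 to b1
  b5←b4: walk b4→b2 to b1
  b0 → ∅
  b1 → ∅
  b2 → {b3,b5}
  b3 → {b5}
  b4 → {b5}
  b5 → ∅
  b6 → ∅

φ for u: defs {b0,b1,b2,b3}
  DF⁺ = {b3,b5}

Answer: ["b3", "b5"]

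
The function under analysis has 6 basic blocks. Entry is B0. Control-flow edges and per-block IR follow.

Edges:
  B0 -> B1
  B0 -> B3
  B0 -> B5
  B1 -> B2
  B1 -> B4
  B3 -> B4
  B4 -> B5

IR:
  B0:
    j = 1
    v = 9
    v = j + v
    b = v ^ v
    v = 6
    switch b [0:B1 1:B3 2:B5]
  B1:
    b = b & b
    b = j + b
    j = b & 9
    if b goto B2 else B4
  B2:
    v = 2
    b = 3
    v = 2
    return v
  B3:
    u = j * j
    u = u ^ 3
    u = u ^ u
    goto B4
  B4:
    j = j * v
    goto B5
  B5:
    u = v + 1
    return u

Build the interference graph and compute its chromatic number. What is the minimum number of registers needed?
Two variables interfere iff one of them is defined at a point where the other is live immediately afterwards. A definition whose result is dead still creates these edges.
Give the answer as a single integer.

Answer: 3

Derivation:
def/use:
  B0: def={b,j,v} ue=∅
  B1: def={b,j} ue={b,j}
  B2: def={b,v} ue=∅
  B3: def={u} ue={j}
  B4: def={j} ue={j,v}
  B5: def={u} ue={v}

Liveness:
  B0 li=∅ lo={b,j,v}
  B1 li={b,j,v} lo={j,v}
  B2 li=∅ lo=∅
  B3 li={j,v} lo={j,v}
  B4 li={j,v} lo={v}
  B5 li={v} lo=∅

Interference:
  b: {j,v}
  j: {b,u,v}
  u: {j,v}
  v: {b,j,u}

Chromatic number:
  lower bound: {b,j,v} mutually conflict ⇒ χ ≥ 3
  assign b→r2 j→r0 u→r2 v→r1 — no edge inside a register ⇒ χ ≤ 3
  χ = 3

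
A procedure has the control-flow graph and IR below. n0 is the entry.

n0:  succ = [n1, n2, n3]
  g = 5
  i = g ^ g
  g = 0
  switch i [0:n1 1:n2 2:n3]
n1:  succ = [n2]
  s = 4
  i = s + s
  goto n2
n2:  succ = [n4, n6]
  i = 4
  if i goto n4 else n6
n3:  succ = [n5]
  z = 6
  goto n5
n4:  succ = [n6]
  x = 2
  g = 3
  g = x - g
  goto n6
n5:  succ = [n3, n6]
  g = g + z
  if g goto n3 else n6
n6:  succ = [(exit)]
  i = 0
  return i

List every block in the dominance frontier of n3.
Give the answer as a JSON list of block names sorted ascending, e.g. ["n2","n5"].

idom tree: n1←n0 n2←n0 n3←n0 n4←n2 n5←n3 n6←n0
Dom at joins:
  n2: preds {n0,n1}: {n0} ∩ {n0,n1} = {n0}; idom=n0
  n3: preds {n0,n5}: {n0} ∩ {n0,n3,n5} = {n0}; idom=n0
  n6: preds {n2,n4,n5}: {n0,n2} ∩ {n0,n2,n4} ∩ {n0,n3,n5} = {n0}; idom=n0

DF derivation:
  join n2 pred n0: · stop@n0
  join n2 pred n1: n1 stop@n0
  join n3 pred n0: · stop@n0
  join n3 pred n5: n5→n3 stop@n0
  join n6 pred n2: n2 stop@n0
  join n6 pred n4: n4→n2 stop@n0
  join n6 pred n5: n5→n3 stop@n0
  n0: DF=∅
  n1: DF={n2}
  n2: DF={n6}
  n3: DF={n3,n6}
  n4: DF={n6}
  n5: DF={n3,n6}
  n6: DF=∅

DF(n3) = ["n3", "n6"]

Answer: ["n3", "n6"]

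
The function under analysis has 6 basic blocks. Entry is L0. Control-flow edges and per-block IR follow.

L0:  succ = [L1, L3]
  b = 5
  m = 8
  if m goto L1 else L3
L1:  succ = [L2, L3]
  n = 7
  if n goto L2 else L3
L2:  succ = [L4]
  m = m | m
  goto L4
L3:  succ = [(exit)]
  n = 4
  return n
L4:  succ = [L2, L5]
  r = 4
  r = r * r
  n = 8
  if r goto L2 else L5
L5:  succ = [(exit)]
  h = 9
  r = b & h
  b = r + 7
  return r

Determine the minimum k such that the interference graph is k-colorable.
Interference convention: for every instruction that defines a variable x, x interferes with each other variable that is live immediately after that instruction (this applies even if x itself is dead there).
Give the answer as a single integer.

Answer: 4

Derivation:
def/use:
  L0: def={b,m} ue=∅
  L1: def={n} ue=∅
  L2: def={m} ue={m}
  L3: def={n} ue=∅
  L4: def={n,r} ue=∅
  L5: def={b,h,r} ue={b}

Backward fixpoint:
  L0 li=∅ lo={b,m}
  L1 li={b,m} lo={b,m}
  L2 li={b,m} lo={b,m}
  L3 li=∅ lo=∅
  L4 li={b,m} lo={b,m}
  L5 li={b} lo=∅

Interfere edges:
  b — {h,m,n,r}
  h — {b}
  m — {b,n,r}
  n — {b,m,r}
  r — {b,m,n}

Registers:
  {b,m,n,r} pairwise interfere (4-clique) ⇒ χ ≥ 4
  assign b→r0 h→r1 m→r1 n→r2 r→r3 — no edge inside a register ⇒ χ ≤ 4
  χ = 4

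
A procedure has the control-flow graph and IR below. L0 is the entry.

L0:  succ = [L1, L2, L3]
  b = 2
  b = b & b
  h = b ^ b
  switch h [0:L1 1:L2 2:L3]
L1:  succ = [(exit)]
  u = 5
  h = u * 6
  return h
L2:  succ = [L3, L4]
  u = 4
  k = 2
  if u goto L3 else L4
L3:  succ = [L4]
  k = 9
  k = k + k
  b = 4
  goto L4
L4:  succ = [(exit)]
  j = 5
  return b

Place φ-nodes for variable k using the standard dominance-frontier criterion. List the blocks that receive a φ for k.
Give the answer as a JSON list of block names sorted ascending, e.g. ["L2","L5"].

idom tree: L1←L0 L2←L0 L3←L0 L4←L0
Dom∩ at merges:
  L3: preds {L0,L2}: {L0} ∩ {L0,L2} = {L0}; idom=L0
  L4: preds {L2,L3}: {L0,L2} ∩ {L0,L3} = {L0}; idom=L0

DF derivation:
  L3←L0: walk · to L0
  L3←L2: walk L2 to L0
  L4←L2: walk L2 to L0
  L4←L3: walk L3 to L0
  L0 → ∅
  L1 → ∅
  L2 → {L3,L4}
  L3 → {L4}
  L4 → ∅

φ for k: defs {L2,L3}
  DF⁺ = {L3,L4}

Answer: ["L3", "L4"]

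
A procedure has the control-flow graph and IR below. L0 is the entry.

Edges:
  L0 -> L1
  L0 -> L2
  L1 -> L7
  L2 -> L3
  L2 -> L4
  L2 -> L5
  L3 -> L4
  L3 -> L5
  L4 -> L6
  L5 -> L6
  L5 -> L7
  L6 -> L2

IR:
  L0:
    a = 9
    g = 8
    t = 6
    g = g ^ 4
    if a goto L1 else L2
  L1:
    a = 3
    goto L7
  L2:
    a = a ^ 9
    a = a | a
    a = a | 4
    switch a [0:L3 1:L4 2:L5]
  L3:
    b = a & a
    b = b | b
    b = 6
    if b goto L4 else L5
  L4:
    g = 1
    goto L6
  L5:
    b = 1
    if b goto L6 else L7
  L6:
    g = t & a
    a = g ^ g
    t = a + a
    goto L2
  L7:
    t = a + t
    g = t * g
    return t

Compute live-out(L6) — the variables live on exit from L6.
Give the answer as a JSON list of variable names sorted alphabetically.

Answer: ["a", "g", "t"]

Working:
Block summaries:
  L0 def {a,g,t} use ∅
  L1 def {a} use ∅
  L2 def {a} use {a}
  L3 def {b} use {a}
  L4 def {g} use ∅
  L5 def {b} use ∅
  L6 def {a,g,t} use {a,t}
  L7 def {g,t} use {a,g,t}

Backward fixpoint:
  L0 li=∅ lo={a,g,t}
  L1 li={g,t} lo={a,g,t}
  L2 li={a,g,t} lo={a,g,t}
  L3 li={a,g,t} lo={a,g,t}
  L4 li={a,t} lo={a,t}
  L5 li={a,g,t} lo={a,g,t}
  L6 li={a,t} lo={a,g,t}
  L7 li={a,g,t} lo=∅

live-out(L6) = ["a", "g", "t"]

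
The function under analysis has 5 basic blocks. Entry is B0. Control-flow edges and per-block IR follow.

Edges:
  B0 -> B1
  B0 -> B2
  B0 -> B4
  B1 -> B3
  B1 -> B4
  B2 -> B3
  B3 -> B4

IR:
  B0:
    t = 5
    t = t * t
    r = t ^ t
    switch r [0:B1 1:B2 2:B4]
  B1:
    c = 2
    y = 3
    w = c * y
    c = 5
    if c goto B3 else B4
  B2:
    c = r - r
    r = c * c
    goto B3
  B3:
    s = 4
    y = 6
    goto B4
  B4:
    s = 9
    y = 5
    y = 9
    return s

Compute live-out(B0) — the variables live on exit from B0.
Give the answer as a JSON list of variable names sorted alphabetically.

Answer: ["r"]

Analysis:
Block summaries:
  B0: {r,t} / ∅
  B1: {c,w,y} / ∅
  B2: {c,r} / {r}
  B3: {s,y} / ∅
  B4: {s,y} / ∅

Backward fixpoint:
  B0 li=∅ lo={r}
  B1 li=∅ lo=∅
  B2 li={r} lo=∅
  B3 li=∅ lo=∅
  B4 li=∅ lo=∅

live-out(B0) = ["r"]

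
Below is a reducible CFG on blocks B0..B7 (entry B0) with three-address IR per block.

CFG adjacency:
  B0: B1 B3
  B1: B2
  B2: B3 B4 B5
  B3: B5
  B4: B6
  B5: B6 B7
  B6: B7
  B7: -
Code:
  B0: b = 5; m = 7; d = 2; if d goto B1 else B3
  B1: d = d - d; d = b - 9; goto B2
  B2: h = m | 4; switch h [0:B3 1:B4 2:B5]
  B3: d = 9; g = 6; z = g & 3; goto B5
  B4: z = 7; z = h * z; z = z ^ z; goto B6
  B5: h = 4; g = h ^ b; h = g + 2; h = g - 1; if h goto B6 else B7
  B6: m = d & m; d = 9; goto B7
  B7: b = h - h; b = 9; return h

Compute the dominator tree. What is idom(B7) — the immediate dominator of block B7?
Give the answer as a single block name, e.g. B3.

Answer: B0

Analysis:
idom tree: B1←B0 B2←B1 B3←B0 B4←B2 B5←B0 B6←B0 B7←B0
Dom∩ at merges:
  B3: preds {B0,B2}: {B0} ∩ {B0,B1,B2} = {B0}; idom=B0
  B5: preds {B2,B3}: {B0,B1,B2} ∩ {B0,B3} = {B0}; idom=B0
  B6: preds {B4,B5}: {B0,B1,B2,B4} ∩ {B0,B5} = {B0}; idom=B0
  B7: preds {B5,B6}: {B0,B5} ∩ {B0,B6} = {B0}; idom=B0

idom(B7) = B0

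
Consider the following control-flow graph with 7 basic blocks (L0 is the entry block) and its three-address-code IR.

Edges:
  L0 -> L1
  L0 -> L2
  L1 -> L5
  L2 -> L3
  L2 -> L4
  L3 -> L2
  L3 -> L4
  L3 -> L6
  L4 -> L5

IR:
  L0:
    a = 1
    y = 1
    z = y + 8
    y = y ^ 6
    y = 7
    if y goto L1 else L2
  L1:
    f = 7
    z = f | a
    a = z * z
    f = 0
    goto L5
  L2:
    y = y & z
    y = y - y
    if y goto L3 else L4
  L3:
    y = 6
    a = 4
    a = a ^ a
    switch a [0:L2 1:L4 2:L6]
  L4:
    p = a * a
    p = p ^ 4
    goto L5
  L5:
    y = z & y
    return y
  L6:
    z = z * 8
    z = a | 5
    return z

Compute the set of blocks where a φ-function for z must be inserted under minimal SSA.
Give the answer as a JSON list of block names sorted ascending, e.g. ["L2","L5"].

idom tree: L1←L0 L2←L0 L3←L2 L4←L2 L5←L0 L6←L3
Join-block Dom:
  L2: preds {L0,L3}: {L0} ∩ {L0,L2,L3} = {L0}; idom=L0
  L4: preds {L2,L3}: {L0,L2} ∩ {L0,L2,L3} = {L0,L2}; idom=L2
  L5: preds {L1,L4}: {L0,L1} ∩ {L0,L2,L4} = {L0}; idom=L0

DF derivation:
  L2←L0: walk · to L0
  L2←L3: walk L3→L2 to L0
  L4←L2: walk · to L2
  L4←L3: walk L3 to L2
  L5←L1: walk L1 to L0
  L5←L4: walk L4→L2 to L0
  L0 → ∅
  L1 → {L5}
  L2 → {L2,L5}
  L3 → {L2,L4}
  L4 → {L5}
  L5 → ∅
  L6 → ∅

φ for z: defs {L0,L1,L6}
  DF⁺ = {L5}

Answer: ["L5"]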